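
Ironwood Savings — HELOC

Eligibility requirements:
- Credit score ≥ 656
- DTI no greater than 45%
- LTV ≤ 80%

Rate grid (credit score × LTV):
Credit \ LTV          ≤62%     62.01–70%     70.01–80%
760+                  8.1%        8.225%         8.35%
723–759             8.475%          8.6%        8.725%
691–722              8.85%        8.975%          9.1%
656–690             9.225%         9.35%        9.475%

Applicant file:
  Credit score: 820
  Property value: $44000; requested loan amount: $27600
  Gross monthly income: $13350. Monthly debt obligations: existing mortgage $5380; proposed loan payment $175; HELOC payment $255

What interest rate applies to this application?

8.225%

Credit score 820 ≥ 656; Total monthly debts = (5,380 + 175 + 255) = 5,810. Debt-to-income = 5,810/13,350 = 43.5% — meets 45% limit
LTV: 27,600 ÷ 44,000 = 62.7%, within 80% cap
Credit 820 → row 760+; LTV 62.7% → column 62.01–70%. Grid cell → 8.225%.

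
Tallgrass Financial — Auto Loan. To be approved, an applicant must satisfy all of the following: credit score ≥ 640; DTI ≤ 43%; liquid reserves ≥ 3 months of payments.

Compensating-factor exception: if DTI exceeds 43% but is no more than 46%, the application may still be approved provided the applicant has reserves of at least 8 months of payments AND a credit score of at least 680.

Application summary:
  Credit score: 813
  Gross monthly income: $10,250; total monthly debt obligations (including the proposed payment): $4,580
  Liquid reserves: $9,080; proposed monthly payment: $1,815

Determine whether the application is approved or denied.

Denied

Credit score 813 ≥ 640 (meets base)
DTI: 4,580 ÷ 10,250 = 44.7%, over the 43% base limit.
Liquid reserves cover 9,080/1,815 = 5.0 months — ≥ 3 required
44.7% falls in the override range (43%–46%), so the compensating-factor test applies.
Override check — reserves: 5.0 mo (short of 8); score: 813 (ok).
Override conditions not both satisfied; exception does not apply.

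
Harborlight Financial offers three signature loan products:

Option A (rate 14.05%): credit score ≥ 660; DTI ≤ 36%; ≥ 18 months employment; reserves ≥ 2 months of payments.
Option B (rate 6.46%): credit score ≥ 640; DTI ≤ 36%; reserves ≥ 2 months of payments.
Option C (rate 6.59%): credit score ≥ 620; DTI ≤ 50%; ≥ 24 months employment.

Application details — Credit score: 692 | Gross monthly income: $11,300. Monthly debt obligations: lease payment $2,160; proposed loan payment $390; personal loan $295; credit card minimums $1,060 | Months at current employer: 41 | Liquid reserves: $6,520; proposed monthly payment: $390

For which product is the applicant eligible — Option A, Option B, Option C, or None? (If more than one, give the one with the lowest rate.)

Option B

Total debts = (2,160 + 390 + 295 + 1,060) = 3,905; DTI = 3,905/11,300 = 34.6%.
Reserves = 6,520/390 = 16.7 months.
Option A: score 692 ≥ 660; DTI 34.6% ≤ 36%; employment 41 ≥ 18 mo; reserves 16.7 ≥ 2 mo → qualifies.
Option B: score 692 ≥ 640; DTI 34.6% ≤ 36%; reserves 16.7 ≥ 2 mo → qualifies.
Option C: score 692 ≥ 620; DTI 34.6% ≤ 50%; employment 41 ≥ 24 mo → qualifies.
Qualifying: Option A, Option B, Option C. Lowest rate is 6.46% → Option B.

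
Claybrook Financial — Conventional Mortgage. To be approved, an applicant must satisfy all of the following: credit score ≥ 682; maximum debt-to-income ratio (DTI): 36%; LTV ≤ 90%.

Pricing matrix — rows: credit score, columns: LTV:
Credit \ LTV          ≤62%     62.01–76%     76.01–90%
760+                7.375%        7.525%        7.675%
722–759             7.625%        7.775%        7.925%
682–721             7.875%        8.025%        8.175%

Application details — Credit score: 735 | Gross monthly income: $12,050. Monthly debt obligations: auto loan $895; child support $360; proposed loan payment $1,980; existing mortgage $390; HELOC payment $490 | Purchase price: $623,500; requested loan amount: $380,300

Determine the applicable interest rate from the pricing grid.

Credit score 735 ≥ 682; Total monthly debts = (895 + 360 + 1,980 + 390 + 490) = 4,115. DTI: 4,115 ÷ 12,050 = 34.1%, within the 36% cap
Loan-to-value = 380,300/623,500 = 61% — pass (90% max)
Credit 735 → row 722–759; LTV 61% → column ≤62%. Grid cell → 7.625%.

7.625%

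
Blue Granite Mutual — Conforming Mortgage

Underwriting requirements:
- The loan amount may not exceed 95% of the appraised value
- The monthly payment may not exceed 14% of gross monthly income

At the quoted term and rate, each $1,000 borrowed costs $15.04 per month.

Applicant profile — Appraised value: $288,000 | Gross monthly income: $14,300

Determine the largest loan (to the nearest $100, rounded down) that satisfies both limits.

Payment cap: 14% × $14,300 = $2,002/month.
At $15.04 per $1,000, that supports 2,002/15.04 × 1,000 ≈ $133,111 → $133,100.
LTV cap: 95% × $288,000 = $273,600 → $273,600.
Binding constraint: payment-to-income.

$133,100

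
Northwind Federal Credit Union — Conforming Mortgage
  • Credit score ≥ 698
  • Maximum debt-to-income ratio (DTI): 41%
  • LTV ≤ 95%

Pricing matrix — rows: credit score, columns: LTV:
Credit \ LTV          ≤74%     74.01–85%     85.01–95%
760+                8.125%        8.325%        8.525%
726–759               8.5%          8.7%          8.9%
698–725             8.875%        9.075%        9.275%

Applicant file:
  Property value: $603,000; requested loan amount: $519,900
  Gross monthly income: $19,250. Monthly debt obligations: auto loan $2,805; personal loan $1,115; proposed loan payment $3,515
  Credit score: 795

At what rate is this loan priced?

Credit score 795 ≥ 698; Total monthly debts = (2,805 + 1,115 + 3,515) = 7,435. Debt-to-income = 7,435/19,250 = 38.6% — meets 41% limit
LTV: 519,900 ÷ 603,000 = 86.2%, within 95% cap
Row: 795 falls in 760+. Column: 86.2% falls in 85.01–95%. Rate = 8.525%.

8.525%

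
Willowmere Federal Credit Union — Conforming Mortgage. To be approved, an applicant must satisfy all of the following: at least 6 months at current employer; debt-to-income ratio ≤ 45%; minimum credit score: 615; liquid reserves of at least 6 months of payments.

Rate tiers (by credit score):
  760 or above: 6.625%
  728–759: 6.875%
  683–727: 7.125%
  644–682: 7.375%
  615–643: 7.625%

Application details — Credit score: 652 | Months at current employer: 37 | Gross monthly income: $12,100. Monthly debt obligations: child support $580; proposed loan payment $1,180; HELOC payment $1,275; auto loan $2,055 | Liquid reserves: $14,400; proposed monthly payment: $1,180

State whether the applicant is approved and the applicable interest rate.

Credit score 652 ≥ 615 (meets minimum)
Employment 37 ≥ 6 months
Total monthly debts = (580 + 1,180 + 1,275 + 2,055) = 5,090. Debt-to-income = 5,090/12,100 = 42.1% — meets 45% limit
Reserves = 14,400/1,180 = 12.2 months ≥ 6
All requirements met. Score 652 falls in the 644–682 tier → 7.375%.

Approved at 7.375%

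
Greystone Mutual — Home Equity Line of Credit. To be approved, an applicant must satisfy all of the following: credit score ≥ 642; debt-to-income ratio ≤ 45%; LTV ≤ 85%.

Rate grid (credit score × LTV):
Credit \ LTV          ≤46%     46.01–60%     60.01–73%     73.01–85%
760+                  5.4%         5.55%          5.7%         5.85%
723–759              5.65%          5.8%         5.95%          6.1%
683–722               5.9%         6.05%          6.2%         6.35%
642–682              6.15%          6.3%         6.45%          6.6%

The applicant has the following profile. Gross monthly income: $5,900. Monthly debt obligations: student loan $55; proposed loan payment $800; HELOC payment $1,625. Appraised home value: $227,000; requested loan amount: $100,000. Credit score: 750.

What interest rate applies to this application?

5.65%

Credit score 750 ≥ 642; Total monthly debts = (55 + 800 + 1,625) = 2,480. Debt-to-income = 2,480/5,900 = 42% — meets 45% limit
LTV: 100,000 ÷ 227,000 = 44.1%, within 85% cap
Row: 750 falls in 723–759. Column: 44.1% falls in ≤46%. Rate = 5.65%.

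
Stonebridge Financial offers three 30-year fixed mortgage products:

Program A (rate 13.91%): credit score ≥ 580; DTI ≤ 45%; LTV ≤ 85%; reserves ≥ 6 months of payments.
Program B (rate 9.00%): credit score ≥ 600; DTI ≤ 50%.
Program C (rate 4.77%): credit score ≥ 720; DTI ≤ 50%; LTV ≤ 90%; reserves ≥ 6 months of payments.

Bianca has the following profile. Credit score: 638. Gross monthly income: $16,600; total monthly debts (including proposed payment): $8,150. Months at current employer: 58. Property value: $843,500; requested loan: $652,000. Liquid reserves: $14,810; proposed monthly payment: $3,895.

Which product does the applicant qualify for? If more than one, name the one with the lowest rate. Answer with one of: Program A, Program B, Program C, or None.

DTI = 8,150/16,600 = 49.1%.
LTV = 652,000/843,500 = 77.3%.
Reserves = 14,810/3,895 = 3.8 months.
Program A: score 638 ≥ 580; DTI 49.1% > 45%; LTV 77.3% ≤ 85%; reserves 3.8 < 6 mo → does not qualify.
Program B: score 638 ≥ 600; DTI 49.1% ≤ 50% → qualifies.
Program C: score 638 < 720; DTI 49.1% ≤ 50%; LTV 77.3% ≤ 90%; reserves 3.8 < 6 mo → does not qualify.

Program B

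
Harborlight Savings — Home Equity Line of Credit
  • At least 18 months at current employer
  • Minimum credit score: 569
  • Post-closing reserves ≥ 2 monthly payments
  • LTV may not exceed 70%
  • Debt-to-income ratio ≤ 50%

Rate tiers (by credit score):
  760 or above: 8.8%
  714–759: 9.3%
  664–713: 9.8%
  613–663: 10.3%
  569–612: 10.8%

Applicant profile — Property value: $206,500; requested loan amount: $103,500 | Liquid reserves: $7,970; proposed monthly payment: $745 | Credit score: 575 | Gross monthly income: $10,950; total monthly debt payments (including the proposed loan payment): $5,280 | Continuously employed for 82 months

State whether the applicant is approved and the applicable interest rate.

Credit score 575 ≥ 569 (meets minimum)
Reserves = 7,970/745 = 10.7 months ≥ 2
LTV: 103,500 ÷ 206,500 = 50.1%, within 70% cap
Employment 82 ≥ 18 months
DTI: 5,280 ÷ 10,950 = 48.2%, within the 50% cap
All requirements met. Score 575 falls in the 569–612 tier → 10.8%.

Approved at 10.8%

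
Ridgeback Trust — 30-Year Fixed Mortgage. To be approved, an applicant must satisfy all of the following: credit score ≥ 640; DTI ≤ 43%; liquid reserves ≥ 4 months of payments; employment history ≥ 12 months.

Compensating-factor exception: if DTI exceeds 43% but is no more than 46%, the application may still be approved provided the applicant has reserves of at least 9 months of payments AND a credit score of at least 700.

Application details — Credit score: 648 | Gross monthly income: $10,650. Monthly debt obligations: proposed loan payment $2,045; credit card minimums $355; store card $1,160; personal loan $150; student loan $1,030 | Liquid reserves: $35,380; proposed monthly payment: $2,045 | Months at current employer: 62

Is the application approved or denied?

Credit score 648 ≥ 640 (meets base)
Total debts = (2,045 + 355 + 1,160 + 150 + 1,030) = 4,740. DTI = 4,740/10,650 = 44.5% > 43% — standard DTI limit exceeded.
Reserves = 35,380/2,045 = 17.3 months ≥ 4
Employment 62 ≥ 12 months
44.5% falls in the override range (43%–46%), so the compensating-factor test applies.
Reserves 17.3 ≥ 9 months; credit score 648 < 700.
Compensating-factor requirement not fully met.

Denied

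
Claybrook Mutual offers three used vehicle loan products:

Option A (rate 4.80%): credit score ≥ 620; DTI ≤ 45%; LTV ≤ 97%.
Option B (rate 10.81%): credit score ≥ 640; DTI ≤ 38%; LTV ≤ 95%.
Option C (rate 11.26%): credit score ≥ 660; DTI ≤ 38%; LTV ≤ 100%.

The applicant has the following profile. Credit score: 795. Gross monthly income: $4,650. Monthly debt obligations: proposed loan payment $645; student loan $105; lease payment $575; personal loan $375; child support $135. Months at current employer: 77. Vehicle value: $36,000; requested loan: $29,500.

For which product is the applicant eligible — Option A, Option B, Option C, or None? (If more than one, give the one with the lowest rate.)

Total debts = (645 + 105 + 575 + 375 + 135) = 1,835; DTI = 1,835/4,650 = 39.5%.
LTV = 29,500/36,000 = 81.9%.
Option A: score 795 ≥ 620; DTI 39.5% ≤ 45%; LTV 81.9% ≤ 97% → qualifies.
Option B: score 795 ≥ 640; DTI 39.5% > 38%; LTV 81.9% ≤ 95% → does not qualify.
Option C: score 795 ≥ 660; DTI 39.5% > 38%; LTV 81.9% ≤ 100% → does not qualify.

Option A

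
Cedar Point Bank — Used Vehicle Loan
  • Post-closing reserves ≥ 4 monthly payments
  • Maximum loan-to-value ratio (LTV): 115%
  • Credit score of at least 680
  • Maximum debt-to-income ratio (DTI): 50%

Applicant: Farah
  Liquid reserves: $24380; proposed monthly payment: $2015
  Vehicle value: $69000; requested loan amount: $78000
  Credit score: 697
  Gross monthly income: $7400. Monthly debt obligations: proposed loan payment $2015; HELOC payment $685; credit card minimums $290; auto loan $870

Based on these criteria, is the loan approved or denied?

Denied

Reserves = 24,380/2,015 = 12.1 months ≥ 4
Loan-to-value = 78,000/69,000 = 113% — pass (115% max)
Credit score 697 ≥ 680 (meets)
Total monthly debts = (2,015 + 685 + 290 + 870) = 3,860. DTI = 3,860/7,400 = 52.2% > 50%
Fails on DTI.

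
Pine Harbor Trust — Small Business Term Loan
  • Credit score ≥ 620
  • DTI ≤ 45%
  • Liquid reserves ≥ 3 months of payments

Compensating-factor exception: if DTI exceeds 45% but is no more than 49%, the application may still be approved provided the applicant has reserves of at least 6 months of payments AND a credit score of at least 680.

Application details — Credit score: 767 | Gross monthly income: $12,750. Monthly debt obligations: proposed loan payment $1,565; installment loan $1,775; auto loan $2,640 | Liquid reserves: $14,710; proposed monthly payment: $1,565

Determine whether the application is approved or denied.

Credit score 767 ≥ 620 (meets base)
Total debts = (1,565 + 1,775 + 2,640) = 5,980. DTI: 5,980 ÷ 12,750 = 46.9%, over the 45% base limit.
Liquid reserves cover 14,710/1,565 = 9.4 months — ≥ 3 required
DTI 46.9% is within the 45%–49% exception band; checking compensating factors.
Override check — reserves: 9.4 mo (ok); score: 767 (ok).
Both compensating conditions met → exception applies.

Approved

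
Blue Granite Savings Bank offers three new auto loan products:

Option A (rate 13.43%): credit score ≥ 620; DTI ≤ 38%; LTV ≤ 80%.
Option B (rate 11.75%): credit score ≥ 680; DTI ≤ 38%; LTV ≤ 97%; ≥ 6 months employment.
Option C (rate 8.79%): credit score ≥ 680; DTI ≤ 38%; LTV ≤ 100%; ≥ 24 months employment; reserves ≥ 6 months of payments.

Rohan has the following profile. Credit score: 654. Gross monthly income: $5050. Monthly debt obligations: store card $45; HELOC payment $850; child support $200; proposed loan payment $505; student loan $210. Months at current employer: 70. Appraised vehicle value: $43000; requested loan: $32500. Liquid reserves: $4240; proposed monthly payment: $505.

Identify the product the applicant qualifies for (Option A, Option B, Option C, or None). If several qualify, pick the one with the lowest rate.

Total debts = (45 + 850 + 200 + 505 + 210) = 1,810; DTI = 1,810/5,050 = 35.8%.
LTV = 32,500/43,000 = 75.6%.
Reserves = 4,240/505 = 8.4 months.
Option A: score 654 ≥ 620; DTI 35.8% ≤ 38%; LTV 75.6% ≤ 80% → qualifies.
Option B: score 654 < 680; DTI 35.8% ≤ 38%; LTV 75.6% ≤ 97%; employment 70 ≥ 6 mo → does not qualify.
Option C: score 654 < 680; DTI 35.8% ≤ 38%; LTV 75.6% ≤ 100%; employment 70 ≥ 24 mo; reserves 8.4 ≥ 6 mo → does not qualify.

Option A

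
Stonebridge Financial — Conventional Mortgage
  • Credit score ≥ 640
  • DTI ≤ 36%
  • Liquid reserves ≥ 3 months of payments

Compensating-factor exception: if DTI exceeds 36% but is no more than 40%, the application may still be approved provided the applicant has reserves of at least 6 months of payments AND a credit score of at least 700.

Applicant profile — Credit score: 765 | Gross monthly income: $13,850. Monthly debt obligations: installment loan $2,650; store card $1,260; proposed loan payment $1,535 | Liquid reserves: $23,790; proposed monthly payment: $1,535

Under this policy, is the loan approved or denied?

Credit score 765 ≥ 640 (meets base)
Total debts = (2,650 + 1,260 + 1,535) = 5,445. DTI: 5,445 ÷ 13,850 = 39.3%, over the 36% base limit.
Reserves: 23,790 ÷ 1,535 = 15.5 months (meets 3-month minimum)
DTI 39.3% is within the 36%–40% exception band; checking compensating factors.
Override check — reserves: 15.5 mo (ok); score: 765 (ok).
Both override conditions satisfied; DTI exception granted.

Approved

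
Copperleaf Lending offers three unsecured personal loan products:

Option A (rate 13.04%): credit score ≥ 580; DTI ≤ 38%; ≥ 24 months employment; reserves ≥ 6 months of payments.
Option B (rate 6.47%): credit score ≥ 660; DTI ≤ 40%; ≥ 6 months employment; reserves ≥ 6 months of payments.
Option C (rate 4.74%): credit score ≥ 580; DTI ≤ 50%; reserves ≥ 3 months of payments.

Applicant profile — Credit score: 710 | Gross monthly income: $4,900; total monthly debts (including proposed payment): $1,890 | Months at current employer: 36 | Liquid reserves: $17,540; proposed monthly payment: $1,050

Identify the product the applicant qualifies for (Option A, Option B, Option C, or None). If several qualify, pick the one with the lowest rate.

Option C

DTI = 1,890/4,900 = 38.6%.
Reserves = 17,540/1,050 = 16.7 months.
Option A: score 710 ≥ 580; DTI 38.6% > 38%; employment 36 ≥ 24 mo; reserves 16.7 ≥ 6 mo → does not qualify.
Option B: score 710 ≥ 660; DTI 38.6% ≤ 40%; employment 36 ≥ 6 mo; reserves 16.7 ≥ 6 mo → qualifies.
Option C: score 710 ≥ 580; DTI 38.6% ≤ 50%; reserves 16.7 ≥ 3 mo → qualifies.
Qualifying: Option B, Option C. Lowest rate is 4.74% → Option C.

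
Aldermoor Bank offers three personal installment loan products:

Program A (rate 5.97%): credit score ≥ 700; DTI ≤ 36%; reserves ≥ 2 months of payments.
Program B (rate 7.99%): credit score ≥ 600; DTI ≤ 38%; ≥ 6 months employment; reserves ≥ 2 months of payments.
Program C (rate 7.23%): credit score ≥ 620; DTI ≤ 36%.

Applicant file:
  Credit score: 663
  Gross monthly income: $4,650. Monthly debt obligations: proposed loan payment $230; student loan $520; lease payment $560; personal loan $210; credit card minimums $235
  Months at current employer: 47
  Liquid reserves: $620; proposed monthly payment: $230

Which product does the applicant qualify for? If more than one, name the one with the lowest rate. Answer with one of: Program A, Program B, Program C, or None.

Program B

Total debts = (230 + 520 + 560 + 210 + 235) = 1,755; DTI = 1,755/4,650 = 37.7%.
Reserves = 620/230 = 2.7 months.
Program A: score 663 < 700; DTI 37.7% > 36%; reserves 2.7 ≥ 2 mo → does not qualify.
Program B: score 663 ≥ 600; DTI 37.7% ≤ 38%; employment 47 ≥ 6 mo; reserves 2.7 ≥ 2 mo → qualifies.
Program C: score 663 ≥ 620; DTI 37.7% > 36% → does not qualify.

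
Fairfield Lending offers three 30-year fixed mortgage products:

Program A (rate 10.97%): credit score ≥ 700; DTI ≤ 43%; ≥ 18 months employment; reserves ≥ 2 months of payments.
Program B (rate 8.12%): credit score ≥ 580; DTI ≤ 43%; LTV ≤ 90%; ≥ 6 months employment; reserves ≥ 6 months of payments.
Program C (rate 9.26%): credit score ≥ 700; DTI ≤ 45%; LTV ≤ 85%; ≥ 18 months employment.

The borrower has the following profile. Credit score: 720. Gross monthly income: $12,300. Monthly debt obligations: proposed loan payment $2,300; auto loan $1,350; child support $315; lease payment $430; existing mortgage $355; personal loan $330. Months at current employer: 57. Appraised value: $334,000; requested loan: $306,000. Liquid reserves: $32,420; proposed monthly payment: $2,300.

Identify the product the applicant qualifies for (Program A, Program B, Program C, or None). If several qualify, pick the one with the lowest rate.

Total debts = (2,300 + 1,350 + 315 + 430 + 355 + 330) = 5,080; DTI = 5,080/12,300 = 41.3%.
LTV = 306,000/334,000 = 91.6%.
Reserves = 32,420/2,300 = 14.1 months.
Program A: score 720 ≥ 700; DTI 41.3% ≤ 43%; employment 57 ≥ 18 mo; reserves 14.1 ≥ 2 mo → qualifies.
Program B: score 720 ≥ 580; DTI 41.3% ≤ 43%; LTV 91.6% > 90%; employment 57 ≥ 6 mo; reserves 14.1 ≥ 6 mo → does not qualify.
Program C: score 720 ≥ 700; DTI 41.3% ≤ 45%; LTV 91.6% > 85%; employment 57 ≥ 18 mo → does not qualify.

Program A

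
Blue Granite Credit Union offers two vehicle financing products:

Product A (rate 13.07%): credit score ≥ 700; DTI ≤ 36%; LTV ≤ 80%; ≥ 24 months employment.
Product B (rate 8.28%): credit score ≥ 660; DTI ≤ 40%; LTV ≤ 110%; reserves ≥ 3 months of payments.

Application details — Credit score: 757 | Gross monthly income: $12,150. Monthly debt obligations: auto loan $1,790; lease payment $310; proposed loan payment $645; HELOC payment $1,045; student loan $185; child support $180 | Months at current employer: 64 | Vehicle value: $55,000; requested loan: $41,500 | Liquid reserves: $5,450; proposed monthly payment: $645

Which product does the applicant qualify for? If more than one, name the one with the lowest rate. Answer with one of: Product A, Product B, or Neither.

Product B

Total debts = (1,790 + 310 + 645 + 1,045 + 185 + 180) = 4,155; DTI = 4,155/12,150 = 34.2%.
LTV = 41,500/55,000 = 75.5%.
Reserves = 5,450/645 = 8.4 months.
Product A: score 757 ≥ 700; DTI 34.2% ≤ 36%; LTV 75.5% ≤ 80%; employment 64 ≥ 24 mo → qualifies.
Product B: score 757 ≥ 660; DTI 34.2% ≤ 40%; LTV 75.5% ≤ 110%; reserves 8.4 ≥ 3 mo → qualifies.
Qualifying: Product A, Product B. Lowest rate is 8.28% → Product B.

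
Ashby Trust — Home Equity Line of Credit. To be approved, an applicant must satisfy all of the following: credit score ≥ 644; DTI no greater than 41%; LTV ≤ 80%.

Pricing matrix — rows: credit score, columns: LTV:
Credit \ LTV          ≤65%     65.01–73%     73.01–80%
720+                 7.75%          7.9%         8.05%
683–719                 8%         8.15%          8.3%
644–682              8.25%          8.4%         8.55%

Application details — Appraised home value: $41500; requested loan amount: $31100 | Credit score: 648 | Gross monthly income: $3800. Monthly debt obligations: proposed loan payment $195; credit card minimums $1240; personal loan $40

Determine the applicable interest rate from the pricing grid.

Credit score 648 ≥ 644; Total monthly debts = (195 + 1,240 + 40) = 1,475. DTI: 1,475 ÷ 3,800 = 38.8%, within the 41% cap
LTV = 31,100/41,500 = 74.9% ≤ 80%
Score 648 is in the 644–682 band; LTV 74.9% is in the 73.01–80% band → 8.55%.

8.55%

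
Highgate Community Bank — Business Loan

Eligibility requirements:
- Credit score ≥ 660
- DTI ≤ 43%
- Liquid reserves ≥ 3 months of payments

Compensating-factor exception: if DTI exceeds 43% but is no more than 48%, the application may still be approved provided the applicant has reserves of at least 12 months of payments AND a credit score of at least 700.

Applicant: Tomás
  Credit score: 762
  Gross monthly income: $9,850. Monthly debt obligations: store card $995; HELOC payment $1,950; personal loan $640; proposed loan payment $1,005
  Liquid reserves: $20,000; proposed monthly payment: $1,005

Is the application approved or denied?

Credit score 762 ≥ 660 (meets base)
Total debts = (995 + 1,950 + 640 + 1,005) = 4,590. DTI = 4,590/9,850 = 46.6% > 43% — standard DTI limit exceeded.
Liquid reserves cover 20,000/1,005 = 19.9 months — ≥ 3 required
DTI 46.6% is within the 43%–48% exception band; checking compensating factors.
Override check — reserves: 19.9 mo (ok); score: 762 (ok).
Both compensating conditions met → exception applies.

Approved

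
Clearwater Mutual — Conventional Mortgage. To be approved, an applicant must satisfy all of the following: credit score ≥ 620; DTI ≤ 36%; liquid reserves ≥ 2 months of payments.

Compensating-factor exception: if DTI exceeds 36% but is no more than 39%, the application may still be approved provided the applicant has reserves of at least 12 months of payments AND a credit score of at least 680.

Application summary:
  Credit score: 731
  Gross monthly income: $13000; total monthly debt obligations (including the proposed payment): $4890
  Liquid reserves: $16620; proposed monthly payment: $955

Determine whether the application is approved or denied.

Credit score 731 ≥ 620 (meets base)
DTI = 4,890/13,000 = 37.6% > 36% — standard DTI limit exceeded.
Reserves: 16,620 ÷ 955 = 17.4 months (meets 2-month minimum)
DTI 37.6% is within the 36%–39% exception band; checking compensating factors.
Override check — reserves: 17.4 mo (ok); score: 731 (ok).
Both compensating conditions met → exception applies.

Approved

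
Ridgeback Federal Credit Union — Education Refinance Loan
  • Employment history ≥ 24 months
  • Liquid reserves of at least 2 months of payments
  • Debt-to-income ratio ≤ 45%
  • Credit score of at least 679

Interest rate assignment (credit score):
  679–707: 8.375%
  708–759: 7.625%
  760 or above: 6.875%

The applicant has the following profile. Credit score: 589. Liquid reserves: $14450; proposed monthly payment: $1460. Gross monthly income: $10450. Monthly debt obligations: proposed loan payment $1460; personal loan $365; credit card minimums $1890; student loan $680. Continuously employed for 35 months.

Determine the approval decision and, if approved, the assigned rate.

Credit score 589 < 679 (below minimum)
Reserves = 14,450/1,460 = 9.9 months ≥ 2
Employment 35 ≥ 24 months
Total monthly debts = (1,460 + 365 + 1,890 + 680) = 4,395. DTI: 4,395 ÷ 10,450 = 42.1%, within the 45% cap
Not all requirements met → denied.

Denied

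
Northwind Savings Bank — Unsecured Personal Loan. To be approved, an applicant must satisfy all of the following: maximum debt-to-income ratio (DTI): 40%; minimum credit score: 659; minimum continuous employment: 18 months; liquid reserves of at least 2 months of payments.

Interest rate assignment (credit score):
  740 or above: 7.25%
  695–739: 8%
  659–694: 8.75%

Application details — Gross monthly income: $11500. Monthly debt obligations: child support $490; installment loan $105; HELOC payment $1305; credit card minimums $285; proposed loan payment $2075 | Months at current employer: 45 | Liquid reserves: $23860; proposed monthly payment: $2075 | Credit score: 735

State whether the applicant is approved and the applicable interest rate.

Approved at 8%

Credit score 735 ≥ 659 (meets minimum)
Reserves: 23,860 ÷ 2,075 = 11.5 months (meets 2-month minimum)
Total monthly debts = (490 + 105 + 1,305 + 285 + 2,075) = 4,260. Debt-to-income = 4,260/11,500 = 37% — meets 40% limit
Employment 45 ≥ 18 months
All requirements met. Score 735 falls in the 695–739 tier → 8%.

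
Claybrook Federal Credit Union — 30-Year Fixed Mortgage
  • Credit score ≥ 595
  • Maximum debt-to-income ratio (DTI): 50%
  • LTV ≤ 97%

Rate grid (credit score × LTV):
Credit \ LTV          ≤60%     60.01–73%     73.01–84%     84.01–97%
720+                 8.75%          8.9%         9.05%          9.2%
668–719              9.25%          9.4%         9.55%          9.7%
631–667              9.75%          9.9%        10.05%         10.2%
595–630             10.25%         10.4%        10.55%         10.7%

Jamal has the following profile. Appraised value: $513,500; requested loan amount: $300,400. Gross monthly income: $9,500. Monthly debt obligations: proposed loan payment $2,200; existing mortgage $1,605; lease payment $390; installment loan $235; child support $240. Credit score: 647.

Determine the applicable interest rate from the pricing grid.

9.75%

Credit score 647 ≥ 595; Total monthly debts = (2,200 + 1,605 + 390 + 235 + 240) = 4,670. Debt-to-income = 4,670/9,500 = 49.2% — meets 50% limit
Loan-to-value = 300,400/513,500 = 58.5% — pass (97% max)
Credit 647 → row 631–667; LTV 58.5% → column ≤60%. Grid cell → 9.75%.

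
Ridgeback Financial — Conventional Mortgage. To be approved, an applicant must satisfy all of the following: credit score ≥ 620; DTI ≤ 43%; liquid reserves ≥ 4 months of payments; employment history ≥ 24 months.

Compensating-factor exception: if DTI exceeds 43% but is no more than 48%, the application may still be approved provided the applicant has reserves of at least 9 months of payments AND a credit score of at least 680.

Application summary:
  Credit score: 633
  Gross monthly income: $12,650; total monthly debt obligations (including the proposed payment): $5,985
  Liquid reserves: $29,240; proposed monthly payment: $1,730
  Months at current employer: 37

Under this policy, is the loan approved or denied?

Credit score 633 ≥ 620 (meets base)
DTI: 5,985 ÷ 12,650 = 47.3%, over the 43% base limit.
Liquid reserves cover 29,240/1,730 = 16.9 months — ≥ 4 required
Employment 37 ≥ 24 months
DTI 47.3% is within the 43%–48% exception band; checking compensating factors.
Reserves 16.9 ≥ 9 months; credit score 633 < 680.
Override conditions not both satisfied; exception does not apply.

Denied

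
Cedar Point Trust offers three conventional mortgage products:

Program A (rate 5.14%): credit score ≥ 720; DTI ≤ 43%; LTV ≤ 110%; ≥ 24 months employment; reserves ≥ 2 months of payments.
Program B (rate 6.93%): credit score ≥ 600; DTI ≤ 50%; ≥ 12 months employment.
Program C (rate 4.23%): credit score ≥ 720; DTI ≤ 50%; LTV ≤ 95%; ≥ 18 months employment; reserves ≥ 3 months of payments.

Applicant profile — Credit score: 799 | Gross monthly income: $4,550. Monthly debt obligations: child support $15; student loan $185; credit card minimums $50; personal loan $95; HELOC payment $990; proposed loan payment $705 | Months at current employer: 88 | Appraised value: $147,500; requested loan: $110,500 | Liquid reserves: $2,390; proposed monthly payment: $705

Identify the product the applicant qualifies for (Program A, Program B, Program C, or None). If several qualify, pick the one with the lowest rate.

Total debts = (15 + 185 + 50 + 95 + 990 + 705) = 2,040; DTI = 2,040/4,550 = 44.8%.
LTV = 110,500/147,500 = 74.9%.
Reserves = 2,390/705 = 3.4 months.
Program A: score 799 ≥ 720; DTI 44.8% > 43%; LTV 74.9% ≤ 110%; employment 88 ≥ 24 mo; reserves 3.4 ≥ 2 mo → does not qualify.
Program B: score 799 ≥ 600; DTI 44.8% ≤ 50%; employment 88 ≥ 12 mo → qualifies.
Program C: score 799 ≥ 720; DTI 44.8% ≤ 50%; LTV 74.9% ≤ 95%; employment 88 ≥ 18 mo; reserves 3.4 ≥ 3 mo → qualifies.
Qualifying: Program B, Program C. Lowest rate is 4.23% → Program C.

Program C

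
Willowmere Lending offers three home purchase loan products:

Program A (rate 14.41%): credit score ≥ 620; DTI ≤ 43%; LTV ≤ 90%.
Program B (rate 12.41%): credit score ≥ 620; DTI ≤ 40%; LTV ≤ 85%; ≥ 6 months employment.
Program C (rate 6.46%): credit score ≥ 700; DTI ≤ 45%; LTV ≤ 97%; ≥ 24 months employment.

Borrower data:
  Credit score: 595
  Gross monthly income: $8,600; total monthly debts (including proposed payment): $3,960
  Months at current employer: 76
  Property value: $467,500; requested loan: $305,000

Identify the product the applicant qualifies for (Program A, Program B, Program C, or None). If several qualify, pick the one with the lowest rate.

None

DTI = 3,960/8,600 = 46%.
LTV = 305,000/467,500 = 65.2%.
Program A: score 595 < 620; DTI 46% > 43%; LTV 65.2% ≤ 90% → does not qualify.
Program B: score 595 < 620; DTI 46% > 40%; LTV 65.2% ≤ 85%; employment 76 ≥ 6 mo → does not qualify.
Program C: score 595 < 700; DTI 46% > 45%; LTV 65.2% ≤ 97%; employment 76 ≥ 24 mo → does not qualify.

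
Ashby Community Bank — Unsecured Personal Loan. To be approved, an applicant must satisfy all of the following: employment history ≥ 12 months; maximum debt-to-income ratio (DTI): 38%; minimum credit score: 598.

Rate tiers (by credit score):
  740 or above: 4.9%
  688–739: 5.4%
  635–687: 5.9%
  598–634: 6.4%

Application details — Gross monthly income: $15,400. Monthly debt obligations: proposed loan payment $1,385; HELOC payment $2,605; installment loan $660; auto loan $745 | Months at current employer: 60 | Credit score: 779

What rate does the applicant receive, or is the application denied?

Approved at 4.9%

Credit score 779 ≥ 598 (meets minimum)
Employment 60 ≥ 12 months
Total monthly debts = (1,385 + 2,605 + 660 + 745) = 5,395. DTI: 5,395 ÷ 15,400 = 35%, within the 38% cap
All requirements met. Score 779 falls in the 740 or above tier → 4.9%.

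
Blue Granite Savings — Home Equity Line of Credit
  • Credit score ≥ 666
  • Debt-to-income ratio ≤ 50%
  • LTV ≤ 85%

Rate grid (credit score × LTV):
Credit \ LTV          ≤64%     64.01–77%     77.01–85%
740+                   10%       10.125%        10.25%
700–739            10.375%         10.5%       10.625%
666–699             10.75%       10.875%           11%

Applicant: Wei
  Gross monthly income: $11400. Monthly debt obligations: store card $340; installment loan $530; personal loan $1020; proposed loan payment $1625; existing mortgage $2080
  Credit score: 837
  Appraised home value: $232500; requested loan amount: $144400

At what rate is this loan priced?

10%

Credit score 837 ≥ 666; Total monthly debts = (340 + 530 + 1,020 + 1,625 + 2,080) = 5,595. Debt-to-income = 5,595/11,400 = 49.1% — meets 50% limit
LTV = 144,400/232,500 = 62.1% ≤ 85%
Row: 837 falls in 740+. Column: 62.1% falls in ≤64%. Rate = 10%.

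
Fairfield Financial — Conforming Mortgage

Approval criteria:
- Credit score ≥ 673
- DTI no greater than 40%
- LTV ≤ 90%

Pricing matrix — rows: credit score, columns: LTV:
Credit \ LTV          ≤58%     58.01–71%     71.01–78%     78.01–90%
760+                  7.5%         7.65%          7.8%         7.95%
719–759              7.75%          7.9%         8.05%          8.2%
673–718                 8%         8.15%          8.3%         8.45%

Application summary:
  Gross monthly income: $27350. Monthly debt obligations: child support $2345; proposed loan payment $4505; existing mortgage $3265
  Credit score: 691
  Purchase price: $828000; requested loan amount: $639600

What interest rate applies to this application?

Credit score 691 ≥ 673; Total monthly debts = (2,345 + 4,505 + 3,265) = 10,115. DTI = 10,115/27,350 = 37% ≤ 40%
LTV: 639,600 ÷ 828,000 = 77.2%, within 90% cap
Score 691 is in the 673–718 band; LTV 77.2% is in the 71.01–78% band → 8.3%.

8.3%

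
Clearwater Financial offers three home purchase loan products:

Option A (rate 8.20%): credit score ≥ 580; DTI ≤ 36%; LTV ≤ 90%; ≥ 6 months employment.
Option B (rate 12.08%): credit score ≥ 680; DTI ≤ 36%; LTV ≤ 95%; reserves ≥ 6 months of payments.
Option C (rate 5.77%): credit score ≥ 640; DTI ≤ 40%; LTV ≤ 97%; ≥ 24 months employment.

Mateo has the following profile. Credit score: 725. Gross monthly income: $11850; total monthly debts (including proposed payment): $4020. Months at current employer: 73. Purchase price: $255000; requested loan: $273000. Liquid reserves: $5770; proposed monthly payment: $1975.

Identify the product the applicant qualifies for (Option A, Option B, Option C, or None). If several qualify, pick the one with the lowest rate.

DTI = 4,020/11,850 = 33.9%.
LTV = 273,000/255,000 = 107.1%.
Reserves = 5,770/1,975 = 2.9 months.
Option A: score 725 ≥ 580; DTI 33.9% ≤ 36%; LTV 107.1% > 90%; employment 73 ≥ 6 mo → does not qualify.
Option B: score 725 ≥ 680; DTI 33.9% ≤ 36%; LTV 107.1% > 95%; reserves 2.9 < 6 mo → does not qualify.
Option C: score 725 ≥ 640; DTI 33.9% ≤ 40%; LTV 107.1% > 97%; employment 73 ≥ 24 mo → does not qualify.

None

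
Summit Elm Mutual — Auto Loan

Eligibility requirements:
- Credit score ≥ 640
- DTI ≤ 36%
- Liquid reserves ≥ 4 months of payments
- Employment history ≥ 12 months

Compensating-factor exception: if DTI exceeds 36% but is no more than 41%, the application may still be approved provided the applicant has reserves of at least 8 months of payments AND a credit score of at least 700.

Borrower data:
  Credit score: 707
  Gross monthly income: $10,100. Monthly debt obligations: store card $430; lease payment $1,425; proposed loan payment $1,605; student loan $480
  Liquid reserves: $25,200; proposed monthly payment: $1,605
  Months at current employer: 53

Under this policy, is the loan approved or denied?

Approved

Credit score 707 ≥ 640 (meets base)
Total debts = (430 + 1,425 + 1,605 + 480) = 3,940. DTI = 3,940/10,100 = 39% > 36% — standard DTI limit exceeded.
Reserves = 25,200/1,605 = 15.7 months ≥ 4
Employment 53 ≥ 12 months
39% falls in the override range (36%–41%), so the compensating-factor test applies.
Reserves 15.7 ≥ 8 months; credit score 707 ≥ 700.
Both compensating conditions met → exception applies.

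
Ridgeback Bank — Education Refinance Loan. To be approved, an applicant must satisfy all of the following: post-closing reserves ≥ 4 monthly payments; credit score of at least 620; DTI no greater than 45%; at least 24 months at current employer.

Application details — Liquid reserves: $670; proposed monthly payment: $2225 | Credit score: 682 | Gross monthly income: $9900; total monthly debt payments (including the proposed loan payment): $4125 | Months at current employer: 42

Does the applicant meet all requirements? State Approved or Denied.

Liquid reserves cover 670/2,225 = 0.3 months — < 4 required
Credit score 682 ≥ 620 (meets)
DTI: 4,125 ÷ 9,900 = 41.7%, within the 45% cap
Employment 42 ≥ 24 months
Fails on reserves.

Denied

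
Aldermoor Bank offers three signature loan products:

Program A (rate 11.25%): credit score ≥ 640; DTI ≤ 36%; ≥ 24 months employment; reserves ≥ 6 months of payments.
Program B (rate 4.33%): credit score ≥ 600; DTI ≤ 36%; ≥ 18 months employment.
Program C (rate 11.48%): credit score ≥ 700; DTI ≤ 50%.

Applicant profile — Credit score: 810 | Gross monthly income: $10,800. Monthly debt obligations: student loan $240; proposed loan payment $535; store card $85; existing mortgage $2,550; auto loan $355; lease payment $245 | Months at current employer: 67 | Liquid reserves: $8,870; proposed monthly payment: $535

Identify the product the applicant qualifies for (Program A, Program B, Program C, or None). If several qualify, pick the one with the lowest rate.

Total debts = (240 + 535 + 85 + 2,550 + 355 + 245) = 4,010; DTI = 4,010/10,800 = 37.1%.
Reserves = 8,870/535 = 16.6 months.
Program A: score 810 ≥ 640; DTI 37.1% > 36%; employment 67 ≥ 24 mo; reserves 16.6 ≥ 6 mo → does not qualify.
Program B: score 810 ≥ 600; DTI 37.1% > 36%; employment 67 ≥ 18 mo → does not qualify.
Program C: score 810 ≥ 700; DTI 37.1% ≤ 50% → qualifies.

Program C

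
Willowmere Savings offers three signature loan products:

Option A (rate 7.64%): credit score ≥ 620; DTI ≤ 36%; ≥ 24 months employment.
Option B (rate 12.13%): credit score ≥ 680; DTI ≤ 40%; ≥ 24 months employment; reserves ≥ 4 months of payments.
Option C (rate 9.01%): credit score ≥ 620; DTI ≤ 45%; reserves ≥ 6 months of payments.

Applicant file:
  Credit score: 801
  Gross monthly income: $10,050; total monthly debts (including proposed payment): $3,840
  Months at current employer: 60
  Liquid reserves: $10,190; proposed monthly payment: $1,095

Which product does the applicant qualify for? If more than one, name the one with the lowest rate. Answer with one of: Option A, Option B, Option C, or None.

Option C

DTI = 3,840/10,050 = 38.2%.
Reserves = 10,190/1,095 = 9.3 months.
Option A: score 801 ≥ 620; DTI 38.2% > 36%; employment 60 ≥ 24 mo → does not qualify.
Option B: score 801 ≥ 680; DTI 38.2% ≤ 40%; employment 60 ≥ 24 mo; reserves 9.3 ≥ 4 mo → qualifies.
Option C: score 801 ≥ 620; DTI 38.2% ≤ 45%; reserves 9.3 ≥ 6 mo → qualifies.
Qualifying: Option B, Option C. Lowest rate is 9.01% → Option C.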